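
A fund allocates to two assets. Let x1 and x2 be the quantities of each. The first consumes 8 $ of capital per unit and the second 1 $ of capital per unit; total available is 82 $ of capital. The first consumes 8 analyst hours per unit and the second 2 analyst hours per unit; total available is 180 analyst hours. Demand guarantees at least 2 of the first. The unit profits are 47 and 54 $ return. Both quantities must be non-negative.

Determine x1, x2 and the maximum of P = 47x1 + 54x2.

x1 = 2, x2 = 66, maximum P = 3658

Extreme points and P = 47x1 + 54x2:
  (41/4, 0) → P = 1927/4
  (2, 0) → P = 94
  (2, 66) → P = 3658

At the optimal vertex, 8x1 + x2 = 82 and x1 = 2.
Solving simultaneously gives x1 = 2, x2 = 66.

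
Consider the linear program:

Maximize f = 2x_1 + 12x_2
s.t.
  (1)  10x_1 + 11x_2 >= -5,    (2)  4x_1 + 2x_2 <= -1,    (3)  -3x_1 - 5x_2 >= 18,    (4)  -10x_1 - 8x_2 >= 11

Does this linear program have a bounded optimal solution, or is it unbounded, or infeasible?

The boundaries 10x_1 + 11x_2 = -5 and -10x_1 - 8x_2 = 11 meet at (-27/10, 2), but that point violates -3x_1 - 5x_2 ≥ 18. Every candidate vertex is excluded by some other constraint, so the feasible region is empty.

infeasible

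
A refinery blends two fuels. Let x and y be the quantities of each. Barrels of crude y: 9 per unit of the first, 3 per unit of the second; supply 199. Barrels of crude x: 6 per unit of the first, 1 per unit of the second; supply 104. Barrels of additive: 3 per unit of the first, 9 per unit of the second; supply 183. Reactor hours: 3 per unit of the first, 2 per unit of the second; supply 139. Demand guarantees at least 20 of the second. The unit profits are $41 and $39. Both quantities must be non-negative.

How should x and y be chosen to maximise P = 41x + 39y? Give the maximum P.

Vertices and P = 41x + 39y:
  (0, 61/3) → P = 793
  (0, 20) → P = 780
  (1, 20) → P = 821

At the optimal vertex, 3x + 9y = 183 and y = 20.
Solving simultaneously gives x = 1, y = 20.

x = 1, y = 20, maximum P = 821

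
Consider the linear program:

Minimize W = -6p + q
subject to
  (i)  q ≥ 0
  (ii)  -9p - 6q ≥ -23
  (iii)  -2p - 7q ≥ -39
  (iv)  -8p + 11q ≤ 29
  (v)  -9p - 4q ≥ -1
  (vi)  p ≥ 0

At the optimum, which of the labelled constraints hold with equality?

(i) and (v)

Extreme points and W = -6p + q:
  (1/9, 0) → W = -2/3
  (0, 0) → W = 0
  (0, 1/4) → W = 1/4

The minimum is at (1/9, 0). Substituting into each constraint, equality holds for (i) and (v); the remaining constraints have slack.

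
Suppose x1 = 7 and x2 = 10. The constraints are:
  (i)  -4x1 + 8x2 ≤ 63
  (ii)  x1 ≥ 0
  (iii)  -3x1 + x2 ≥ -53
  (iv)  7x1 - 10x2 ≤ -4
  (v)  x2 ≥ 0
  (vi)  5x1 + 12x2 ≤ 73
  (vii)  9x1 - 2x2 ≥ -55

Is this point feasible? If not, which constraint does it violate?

Constraint (vi): 5x1 + 12x2 = 155, which is not ≤ 73. All other constraints are satisfied.

not feasible — violates (vi)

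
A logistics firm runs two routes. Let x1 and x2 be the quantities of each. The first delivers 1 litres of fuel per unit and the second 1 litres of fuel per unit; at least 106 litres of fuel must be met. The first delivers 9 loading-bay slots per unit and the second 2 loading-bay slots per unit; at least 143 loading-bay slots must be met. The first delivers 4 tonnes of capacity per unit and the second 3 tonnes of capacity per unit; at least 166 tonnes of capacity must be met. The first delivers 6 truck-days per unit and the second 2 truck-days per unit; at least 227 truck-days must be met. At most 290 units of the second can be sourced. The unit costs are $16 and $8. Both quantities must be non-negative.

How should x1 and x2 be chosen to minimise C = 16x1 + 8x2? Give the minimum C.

Vertices and C = 16x1 + 8x2:
  (0, 227/2) → C = 908
  (0, 290) → C = 2320
  (106, 0) → C = 1696
  (15/4, 409/4) → C = 878
The feasible region is unbounded (it extends along (1, 0)), but C strictly increases along every unbounded feasible direction, so there is no improving ray and the minimum is attained at a vertex.

The binding constraints are x1 + x2 = 106 and 6x1 + 2x2 = 227.
Solving simultaneously gives x1 = 15/4, x2 = 409/4.

x1 = 15/4, x2 = 409/4, minimum C = 878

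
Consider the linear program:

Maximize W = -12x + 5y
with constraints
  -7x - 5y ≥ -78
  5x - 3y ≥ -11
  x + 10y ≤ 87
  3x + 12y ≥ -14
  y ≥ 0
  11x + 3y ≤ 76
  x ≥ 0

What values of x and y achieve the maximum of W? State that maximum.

Corner points and W = -12x + 5y:
  (151/53, 446/53) → W = 418/53
  (0, 11/3) → W = 55/3
  (499/107, 881/107) → W = -1583/107
  (76/11, 0) → W = -912/11
  (0, 0) → W = 0

The optimum lies where 5x - 3y = -11 and x = 0.
Solving simultaneously gives x = 0, y = 11/3.

x = 0, y = 11/3, maximum W = 55/3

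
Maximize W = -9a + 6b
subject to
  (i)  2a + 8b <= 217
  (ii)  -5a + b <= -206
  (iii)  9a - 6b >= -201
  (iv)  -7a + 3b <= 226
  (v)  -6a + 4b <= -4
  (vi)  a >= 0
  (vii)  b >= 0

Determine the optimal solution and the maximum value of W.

Feasible corners and W = -9a + 6b:
  (1865/42, 673/42) → W = -607/2
  (217/2, 0) → W = -1953/2
  (206/5, 0) → W = -1854/5

a = 1865/42, b = 673/42, maximum W = -607/2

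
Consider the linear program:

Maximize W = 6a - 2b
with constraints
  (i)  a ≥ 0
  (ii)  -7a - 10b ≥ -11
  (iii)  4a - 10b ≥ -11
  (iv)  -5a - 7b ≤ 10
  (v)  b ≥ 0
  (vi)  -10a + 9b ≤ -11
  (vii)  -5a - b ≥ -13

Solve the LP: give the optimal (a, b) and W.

The optimum lies where -7a - 10b = -11 and b = 0.
Solving simultaneously gives a = 11/7, b = 0.

a = 11/7, b = 0, maximum W = 66/7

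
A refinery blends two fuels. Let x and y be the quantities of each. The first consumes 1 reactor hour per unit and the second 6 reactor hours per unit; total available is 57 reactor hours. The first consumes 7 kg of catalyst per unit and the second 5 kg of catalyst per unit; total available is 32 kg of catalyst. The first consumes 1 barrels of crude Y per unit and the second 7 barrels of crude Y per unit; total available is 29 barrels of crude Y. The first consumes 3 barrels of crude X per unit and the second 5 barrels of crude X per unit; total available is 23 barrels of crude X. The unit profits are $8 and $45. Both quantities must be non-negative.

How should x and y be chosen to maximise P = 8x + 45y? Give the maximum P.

Feasible corners and P = 8x + 45y:
  (0, 0) → P = 0
  (0, 29/7) → P = 1305/7
  (32/7, 0) → P = 256/7
  (9/4, 13/4) → P = 657/4
  (1, 4) → P = 188

At the optimal vertex, x + 7y = 29 and 3x + 5y = 23.
Solving simultaneously gives x = 1, y = 4.

x = 1, y = 4, maximum P = 188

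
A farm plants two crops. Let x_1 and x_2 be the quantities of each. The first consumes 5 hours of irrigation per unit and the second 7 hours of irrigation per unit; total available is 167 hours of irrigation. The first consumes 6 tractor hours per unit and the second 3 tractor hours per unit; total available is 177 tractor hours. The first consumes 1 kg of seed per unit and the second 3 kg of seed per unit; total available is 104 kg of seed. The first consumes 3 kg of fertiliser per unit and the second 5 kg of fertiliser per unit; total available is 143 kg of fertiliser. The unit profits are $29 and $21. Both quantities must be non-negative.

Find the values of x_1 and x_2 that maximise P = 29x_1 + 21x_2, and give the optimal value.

Corner points and P = 29x_1 + 21x_2:
  (0, 0) → P = 0
  (0, 167/7) → P = 501
  (59/2, 0) → P = 1711/2
  (82/3, 13/3) → P = 2651/3

The binding constraints are 5x_1 + 7x_2 = 167 and 6x_1 + 3x_2 = 177.
Solving simultaneously gives x_1 = 82/3, x_2 = 13/3.

x_1 = 82/3, x_2 = 13/3, maximum P = 2651/3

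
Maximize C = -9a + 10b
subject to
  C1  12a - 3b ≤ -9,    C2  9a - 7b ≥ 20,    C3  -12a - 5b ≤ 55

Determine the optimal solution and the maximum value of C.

a = -41/19, b = -107/19, maximum C = -701/19

Corner points and C = -9a + 10b:
  (-41/19, -107/19) → C = -701/19
  (-35/16, -23/4) → C = -605/16
  (-95/43, -245/43) → C = -1595/43

At the optimal vertex, 12a - 3b = -9 and 9a - 7b = 20.
Solving simultaneously gives a = -41/19, b = -107/19.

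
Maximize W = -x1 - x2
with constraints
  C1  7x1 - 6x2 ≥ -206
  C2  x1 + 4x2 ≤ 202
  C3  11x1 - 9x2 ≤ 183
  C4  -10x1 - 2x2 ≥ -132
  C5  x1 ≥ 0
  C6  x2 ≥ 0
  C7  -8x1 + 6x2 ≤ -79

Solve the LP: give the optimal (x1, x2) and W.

x1 = 79/8, x2 = 0, maximum W = -79/8

Vertices and W = -x1 - x2:
  (66/5, 0) → W = -66/5
  (25/2, 7/2) → W = -16
  (79/8, 0) → W = -79/8

At the optimal vertex, x2 = 0 and -8x1 + 6x2 = -79.
Solving simultaneously gives x1 = 79/8, x2 = 0.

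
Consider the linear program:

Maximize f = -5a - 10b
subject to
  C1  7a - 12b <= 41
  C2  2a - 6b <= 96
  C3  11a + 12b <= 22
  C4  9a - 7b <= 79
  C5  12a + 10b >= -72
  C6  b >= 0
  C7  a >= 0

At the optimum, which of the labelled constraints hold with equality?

C6 and C7

Extreme points and f = -5a - 10b:
  (2, 0) → f = -10
  (0, 11/6) → f = -55/3
  (0, 0) → f = 0

The maximum is at (0, 0). Substituting into each constraint, equality holds for C6 and C7; the remaining constraints have slack.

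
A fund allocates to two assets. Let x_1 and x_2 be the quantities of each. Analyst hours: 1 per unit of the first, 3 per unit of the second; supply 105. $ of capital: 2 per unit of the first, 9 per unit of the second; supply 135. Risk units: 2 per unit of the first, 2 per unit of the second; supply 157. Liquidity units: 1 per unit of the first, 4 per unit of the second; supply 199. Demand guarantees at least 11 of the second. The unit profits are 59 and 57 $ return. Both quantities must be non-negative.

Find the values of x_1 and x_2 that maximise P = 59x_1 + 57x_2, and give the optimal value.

x_1 = 18, x_2 = 11, maximum P = 1689

Extreme points and P = 59x_1 + 57x_2:
  (0, 15) → P = 855
  (0, 11) → P = 627
  (18, 11) → P = 1689

The optimum lies where 2x_1 + 9x_2 = 135 and x_2 = 11.
Solving simultaneously gives x_1 = 18, x_2 = 11.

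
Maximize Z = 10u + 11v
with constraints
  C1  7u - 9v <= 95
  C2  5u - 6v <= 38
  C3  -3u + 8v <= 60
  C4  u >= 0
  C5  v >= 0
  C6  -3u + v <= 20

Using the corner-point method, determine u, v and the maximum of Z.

u = 332/11, v = 207/11, maximum Z = 5597/11

Extreme points and Z = 10u + 11v:
  (332/11, 207/11) → Z = 5597/11
  (38/5, 0) → Z = 76
  (0, 15/2) → Z = 165/2
  (0, 0) → Z = 0

The optimum lies where 5u - 6v = 38 and -3u + 8v = 60.
Solving simultaneously gives u = 332/11, v = 207/11.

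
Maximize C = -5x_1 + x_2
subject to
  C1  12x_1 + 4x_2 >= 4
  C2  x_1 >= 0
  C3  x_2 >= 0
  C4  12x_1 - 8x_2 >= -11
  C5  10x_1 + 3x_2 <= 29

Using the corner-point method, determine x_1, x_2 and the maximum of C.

x_1 = 0, x_2 = 11/8, maximum C = 11/8

Corner points and C = -5x_1 + x_2:
  (0, 1) → C = 1
  (1/3, 0) → C = -5/3
  (0, 11/8) → C = 11/8
  (29/10, 0) → C = -29/2
  (199/116, 229/58) → C = -537/116

The binding constraints are x_1 = 0 and 12x_1 - 8x_2 = -11.
Solving simultaneously gives x_1 = 0, x_2 = 11/8.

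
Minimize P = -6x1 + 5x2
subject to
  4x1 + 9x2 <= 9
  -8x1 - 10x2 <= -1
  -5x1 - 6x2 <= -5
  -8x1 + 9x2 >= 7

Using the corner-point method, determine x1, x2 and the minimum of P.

Extreme points and P = -6x1 + 5x2:
  (-3/7, 25/21) → P = 179/21
  (1/6, 25/27) → P = 98/27
  (1/31, 25/31) → P = 119/31

x1 = 1/6, x2 = 25/27, minimum P = 98/27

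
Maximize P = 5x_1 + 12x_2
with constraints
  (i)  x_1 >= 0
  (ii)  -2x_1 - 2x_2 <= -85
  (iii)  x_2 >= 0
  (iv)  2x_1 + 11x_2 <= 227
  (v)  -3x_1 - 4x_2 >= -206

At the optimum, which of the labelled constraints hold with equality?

(iv) and (v)

Extreme points and P = 5x_1 + 12x_2:
  (85/2, 0) → P = 425/2
  (481/18, 142/9) → P = 5813/18
  (206/3, 0) → P = 1030/3
  (1358/25, 269/25) → P = 10018/25

The maximum is at (1358/25, 269/25). Substituting into each constraint, equality holds for (iv) and (v); the remaining constraints have slack.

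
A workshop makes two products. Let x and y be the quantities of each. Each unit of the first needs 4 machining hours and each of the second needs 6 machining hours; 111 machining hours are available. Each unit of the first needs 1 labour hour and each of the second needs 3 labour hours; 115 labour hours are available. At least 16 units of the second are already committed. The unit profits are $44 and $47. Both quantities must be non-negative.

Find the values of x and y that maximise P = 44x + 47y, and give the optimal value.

x = 15/4, y = 16, maximum P = 917

Corner points and P = 44x + 47y:
  (0, 37/2) → P = 1739/2
  (0, 16) → P = 752
  (15/4, 16) → P = 917

The binding constraints are 4x + 6y = 111 and y = 16.
Solving simultaneously gives x = 15/4, y = 16.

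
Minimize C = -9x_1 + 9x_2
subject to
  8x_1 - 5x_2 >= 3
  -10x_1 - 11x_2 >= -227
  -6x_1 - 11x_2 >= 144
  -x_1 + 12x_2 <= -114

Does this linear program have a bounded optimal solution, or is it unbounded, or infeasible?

From the feasible point (-534/91, -909/91), moving in the direction (11, -10) keeps every constraint satisfied while C decreases without bound.

unbounded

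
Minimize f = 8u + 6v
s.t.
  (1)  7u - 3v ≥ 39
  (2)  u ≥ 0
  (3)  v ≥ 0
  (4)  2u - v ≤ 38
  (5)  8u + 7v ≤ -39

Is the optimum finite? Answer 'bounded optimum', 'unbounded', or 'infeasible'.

The boundaries 7u - 3v = 39 and u = 0 meet at (0, -13), but that point violates v ≥ 0. Every candidate vertex is excluded by some other constraint, so the feasible region is empty.

infeasible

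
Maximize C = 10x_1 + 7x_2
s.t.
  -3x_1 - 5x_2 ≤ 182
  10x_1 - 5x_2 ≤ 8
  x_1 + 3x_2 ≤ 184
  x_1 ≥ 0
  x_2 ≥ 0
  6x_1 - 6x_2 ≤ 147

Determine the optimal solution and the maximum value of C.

x_1 = 944/35, x_2 = 1832/35, maximum C = 22264/35

Feasible corners and C = 10x_1 + 7x_2:
  (944/35, 1832/35) → C = 22264/35
  (4/5, 0) → C = 8
  (0, 184/3) → C = 1288/3
  (0, 0) → C = 0

The binding constraints are 10x_1 - 5x_2 = 8 and x_1 + 3x_2 = 184.
Solving simultaneously gives x_1 = 944/35, x_2 = 1832/35.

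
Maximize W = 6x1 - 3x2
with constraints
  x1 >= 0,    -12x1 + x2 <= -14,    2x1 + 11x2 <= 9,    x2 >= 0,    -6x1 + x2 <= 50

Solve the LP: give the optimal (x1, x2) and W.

Extreme points and W = 6x1 - 3x2:
  (163/134, 40/67) → W = 369/67
  (7/6, 0) → W = 7
  (9/2, 0) → W = 27

The binding constraints are 2x1 + 11x2 = 9 and x2 = 0.
Solving simultaneously gives x1 = 9/2, x2 = 0.

x1 = 9/2, x2 = 0, maximum W = 27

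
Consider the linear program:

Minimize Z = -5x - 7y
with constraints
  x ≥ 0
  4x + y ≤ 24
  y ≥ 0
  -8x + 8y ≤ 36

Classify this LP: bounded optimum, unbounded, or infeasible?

Feasible corners and Z = -5x - 7y:
  (0, 0) → Z = 0
  (0, 9/2) → Z = -63/2
  (6, 0) → Z = -30
  (39/10, 42/5) → Z = -783/10
The feasible region has finitely many vertices and no improving ray; the minimum is -783/10 at (39/10, 42/5).

bounded optimum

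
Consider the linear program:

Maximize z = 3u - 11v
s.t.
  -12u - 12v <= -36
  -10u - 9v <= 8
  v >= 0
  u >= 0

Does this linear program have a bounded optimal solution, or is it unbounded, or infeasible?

unbounded

From the feasible point (3, 0), moving in the direction (1, 0) keeps every constraint satisfied while z increases without bound.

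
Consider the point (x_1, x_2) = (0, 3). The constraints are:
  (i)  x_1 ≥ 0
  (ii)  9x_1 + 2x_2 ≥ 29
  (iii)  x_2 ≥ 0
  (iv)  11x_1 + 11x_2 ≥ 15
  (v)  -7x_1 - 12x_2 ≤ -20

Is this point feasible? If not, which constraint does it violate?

Constraint (ii): 9x_1 + 2x_2 = 6, which is not ≥ 29. All other constraints are satisfied.

not feasible — violates (ii)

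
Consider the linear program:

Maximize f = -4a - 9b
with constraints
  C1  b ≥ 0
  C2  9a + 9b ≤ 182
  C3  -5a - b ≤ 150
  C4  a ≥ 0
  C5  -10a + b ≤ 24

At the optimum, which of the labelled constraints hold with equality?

C1 and C4

Vertices and f = -4a - 9b:
  (182/9, 0) → f = -728/9
  (0, 0) → f = 0
  (0, 182/9) → f = -182

The maximum is at (0, 0). Substituting into each constraint, equality holds for C1 and C4; the remaining constraints have slack.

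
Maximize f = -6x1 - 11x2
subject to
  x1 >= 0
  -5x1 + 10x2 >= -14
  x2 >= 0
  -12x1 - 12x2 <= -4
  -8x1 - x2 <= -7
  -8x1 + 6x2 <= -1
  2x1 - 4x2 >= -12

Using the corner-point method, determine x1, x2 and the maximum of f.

x1 = 7/8, x2 = 0, maximum f = -21/4

Feasible corners and f = -6x1 - 11x2:
  (14/5, 0) → f = -84/5
  (7/8, 0) → f = -21/4
  (43/56, 6/7) → f = -393/28
  (19/5, 49/10) → f = -767/10
The feasible region is unbounded (it extends along (2, 1)), but f strictly decreases along every unbounded feasible direction, so there is no improving ray and the maximum is attained at a vertex.

The binding constraints are x2 = 0 and -8x1 - x2 = -7.
Solving simultaneously gives x1 = 7/8, x2 = 0.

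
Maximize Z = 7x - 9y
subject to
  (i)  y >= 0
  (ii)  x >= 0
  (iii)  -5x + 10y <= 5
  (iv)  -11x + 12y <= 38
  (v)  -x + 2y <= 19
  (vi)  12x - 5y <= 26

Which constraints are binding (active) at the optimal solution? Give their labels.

Vertices and Z = 7x - 9y:
  (0, 0) → Z = 0
  (13/6, 0) → Z = 91/6
  (0, 1/2) → Z = -9/2
  (3, 2) → Z = 3

The maximum is at (13/6, 0). Substituting into each constraint, equality holds for (i) and (vi); the remaining constraints have slack.

(i) and (vi)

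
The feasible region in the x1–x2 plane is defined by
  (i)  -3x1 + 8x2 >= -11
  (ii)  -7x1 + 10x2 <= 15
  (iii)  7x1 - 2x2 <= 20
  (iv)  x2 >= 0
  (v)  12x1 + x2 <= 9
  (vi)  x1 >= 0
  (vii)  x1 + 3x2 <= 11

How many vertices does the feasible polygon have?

The feasible vertices (each the meet of two boundaries and inside every other half-plane) are:
  (75/127, 243/127)
  (0, 3/2)
  (3/4, 0)
  (0, 0)

4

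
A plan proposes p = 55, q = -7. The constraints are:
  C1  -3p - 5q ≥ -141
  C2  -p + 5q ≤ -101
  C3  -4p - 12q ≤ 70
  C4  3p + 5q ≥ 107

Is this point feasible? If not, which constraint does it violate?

Constraint C2: -p + 5q = -90, which is not ≤ -101. All other constraints are satisfied.

not feasible — violates C2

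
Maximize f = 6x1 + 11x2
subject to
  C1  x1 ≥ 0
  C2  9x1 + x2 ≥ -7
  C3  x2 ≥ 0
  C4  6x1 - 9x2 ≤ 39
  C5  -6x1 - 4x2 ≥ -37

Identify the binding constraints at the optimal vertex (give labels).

C1 and C5

Vertices and f = 6x1 + 11x2:
  (0, 0) → f = 0
  (0, 37/4) → f = 407/4
  (37/6, 0) → f = 37

The maximum is at (0, 37/4). Substituting into each constraint, equality holds for C1 and C5; the remaining constraints have slack.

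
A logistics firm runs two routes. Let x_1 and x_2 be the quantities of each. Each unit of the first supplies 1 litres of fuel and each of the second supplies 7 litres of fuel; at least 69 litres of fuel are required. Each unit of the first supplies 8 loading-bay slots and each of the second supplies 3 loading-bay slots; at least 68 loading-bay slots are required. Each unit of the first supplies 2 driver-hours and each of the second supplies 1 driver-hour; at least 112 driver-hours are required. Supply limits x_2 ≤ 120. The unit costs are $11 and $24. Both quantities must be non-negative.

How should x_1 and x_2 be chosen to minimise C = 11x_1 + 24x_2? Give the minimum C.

x_1 = 55, x_2 = 2, minimum C = 653

Feasible corners and C = 11x_1 + 24x_2:
  (0, 112) → C = 2688
  (0, 120) → C = 2880
  (69, 0) → C = 759
  (55, 2) → C = 653
The feasible region is unbounded (it extends along (1, 0)), but C strictly increases along every unbounded feasible direction, so there is no improving ray and the minimum is attained at a vertex.

The optimum lies where x_1 + 7x_2 = 69 and 2x_1 + x_2 = 112.
Solving simultaneously gives x_1 = 55, x_2 = 2.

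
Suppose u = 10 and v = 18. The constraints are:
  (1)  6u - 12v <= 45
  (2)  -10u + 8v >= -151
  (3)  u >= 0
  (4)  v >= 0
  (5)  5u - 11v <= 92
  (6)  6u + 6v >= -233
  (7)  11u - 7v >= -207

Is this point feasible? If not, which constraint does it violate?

feasible

(1): -156 ≤ 45 ✓
(2): 44 ≥ -151 ✓
(3): 10 ≥ 0 ✓
(4): 18 ≥ 0 ✓
(5): -148 ≤ 92 ✓
(6): 168 ≥ -233 ✓
(7): -16 ≥ -207 ✓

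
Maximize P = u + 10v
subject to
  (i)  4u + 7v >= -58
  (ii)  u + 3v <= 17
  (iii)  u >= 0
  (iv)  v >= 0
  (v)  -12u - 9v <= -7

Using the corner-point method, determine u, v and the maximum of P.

Extreme points and P = u + 10v:
  (0, 17/3) → P = 170/3
  (17, 0) → P = 17
  (0, 7/9) → P = 70/9
  (7/12, 0) → P = 7/12

u = 0, v = 17/3, maximum P = 170/3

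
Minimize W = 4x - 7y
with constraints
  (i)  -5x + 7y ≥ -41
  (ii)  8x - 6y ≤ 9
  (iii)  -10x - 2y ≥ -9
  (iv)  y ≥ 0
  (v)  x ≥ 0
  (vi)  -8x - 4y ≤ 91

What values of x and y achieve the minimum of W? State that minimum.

x = 0, y = 9/2, minimum W = -63/2

Vertices and W = 4x - 7y:
  (9/10, 0) → W = 18/5
  (0, 9/2) → W = -63/2
  (0, 0) → W = 0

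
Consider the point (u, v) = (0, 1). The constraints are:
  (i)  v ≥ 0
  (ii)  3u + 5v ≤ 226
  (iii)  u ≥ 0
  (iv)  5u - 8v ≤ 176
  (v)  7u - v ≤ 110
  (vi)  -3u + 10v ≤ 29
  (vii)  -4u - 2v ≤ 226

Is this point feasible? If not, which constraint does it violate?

(i): 1 ≥ 0 ✓
(ii): 5 ≤ 226 ✓
(iii): 0 ≥ 0 ✓
(iv): -8 ≤ 176 ✓
(v): -1 ≤ 110 ✓
(vi): 10 ≤ 29 ✓
(vii): -2 ≤ 226 ✓

feasible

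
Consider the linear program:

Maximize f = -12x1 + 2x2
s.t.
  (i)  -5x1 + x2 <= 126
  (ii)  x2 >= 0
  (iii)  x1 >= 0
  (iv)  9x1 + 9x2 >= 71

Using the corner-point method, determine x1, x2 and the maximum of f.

x1 = 0, x2 = 126, maximum f = 252

The feasible region is unbounded (it extends along (1, 5), (1, 0)), but f strictly decreases along every unbounded feasible direction, so there is no improving ray and the maximum is attained at a vertex.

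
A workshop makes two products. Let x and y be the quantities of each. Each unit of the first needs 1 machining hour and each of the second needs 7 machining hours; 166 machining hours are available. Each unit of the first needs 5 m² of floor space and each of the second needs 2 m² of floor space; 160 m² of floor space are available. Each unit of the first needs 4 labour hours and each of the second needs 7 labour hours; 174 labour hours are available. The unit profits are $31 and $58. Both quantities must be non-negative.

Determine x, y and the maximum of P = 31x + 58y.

x = 8/3, y = 70/3, maximum P = 1436

Feasible corners and P = 31x + 58y:
  (0, 0) → P = 0
  (0, 166/7) → P = 9628/7
  (32, 0) → P = 992
  (8/3, 70/3) → P = 1436
  (772/27, 230/27) → P = 12424/9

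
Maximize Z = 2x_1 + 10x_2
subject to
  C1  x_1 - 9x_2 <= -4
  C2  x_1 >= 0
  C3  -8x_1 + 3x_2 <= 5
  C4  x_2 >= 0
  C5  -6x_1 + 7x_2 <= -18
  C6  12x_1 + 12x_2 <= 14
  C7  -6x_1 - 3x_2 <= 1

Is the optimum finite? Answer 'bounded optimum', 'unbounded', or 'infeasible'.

The boundaries x_1 - 9x_2 = -4 and x_1 = 0 meet at (0, 4/9), but that point violates -6x_1 + 7x_2 ≤ -18. Every candidate vertex is excluded by some other constraint, so the feasible region is empty.

infeasible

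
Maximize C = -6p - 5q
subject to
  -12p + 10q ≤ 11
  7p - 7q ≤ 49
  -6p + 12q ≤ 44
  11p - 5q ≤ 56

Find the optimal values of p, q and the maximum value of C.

p = -81/2, q = -95/2, maximum C = 961/2

Extreme points and C = -6p - 5q:
  (-81/2, -95/2) → C = 961/2
  (11/3, 11/2) → C = -99/2
  (7/2, -7/2) → C = -7/2
  (446/51, 410/51) → C = -278/3

The binding constraints are -12p + 10q = 11 and 7p - 7q = 49.
Solving simultaneously gives p = -81/2, q = -95/2.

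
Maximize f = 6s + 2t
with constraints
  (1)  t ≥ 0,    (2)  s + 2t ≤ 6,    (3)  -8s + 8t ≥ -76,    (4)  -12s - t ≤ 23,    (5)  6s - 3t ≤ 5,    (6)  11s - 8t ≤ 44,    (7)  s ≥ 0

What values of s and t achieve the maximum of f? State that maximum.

s = 28/15, t = 31/15, maximum f = 46/3

Corner points and f = 6s + 2t:
  (5/6, 0) → f = 5
  (0, 0) → f = 0
  (28/15, 31/15) → f = 46/3
  (0, 3) → f = 6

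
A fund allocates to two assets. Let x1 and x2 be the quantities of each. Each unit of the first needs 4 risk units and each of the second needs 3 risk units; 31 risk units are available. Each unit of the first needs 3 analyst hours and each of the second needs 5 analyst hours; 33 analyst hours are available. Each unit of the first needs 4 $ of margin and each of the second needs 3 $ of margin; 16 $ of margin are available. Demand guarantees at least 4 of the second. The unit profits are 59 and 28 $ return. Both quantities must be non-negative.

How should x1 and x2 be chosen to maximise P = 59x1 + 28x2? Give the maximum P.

x1 = 1, x2 = 4, maximum P = 171

Feasible corners and P = 59x1 + 28x2:
  (0, 16/3) → P = 448/3
  (0, 4) → P = 112
  (1, 4) → P = 171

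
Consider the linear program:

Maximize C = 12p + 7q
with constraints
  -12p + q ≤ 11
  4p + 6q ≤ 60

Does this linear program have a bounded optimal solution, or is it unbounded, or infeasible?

unbounded

From the feasible point (-3/38, 191/19), moving in the direction (6, -4) keeps every constraint satisfied while C increases without bound.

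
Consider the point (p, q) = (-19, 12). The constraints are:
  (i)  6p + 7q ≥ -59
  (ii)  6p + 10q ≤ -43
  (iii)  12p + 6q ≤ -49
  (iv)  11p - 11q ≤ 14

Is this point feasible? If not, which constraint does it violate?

not feasible — violates (ii)

Constraint (ii): 6p + 10q = 6, which is not ≤ -43. All other constraints are satisfied.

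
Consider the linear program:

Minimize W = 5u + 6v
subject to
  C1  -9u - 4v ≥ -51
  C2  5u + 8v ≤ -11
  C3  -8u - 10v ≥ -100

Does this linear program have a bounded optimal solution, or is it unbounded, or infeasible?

unbounded

From the feasible point (113/13, -177/26), moving in the direction (-8, 5) keeps every constraint satisfied while W decreases without bound.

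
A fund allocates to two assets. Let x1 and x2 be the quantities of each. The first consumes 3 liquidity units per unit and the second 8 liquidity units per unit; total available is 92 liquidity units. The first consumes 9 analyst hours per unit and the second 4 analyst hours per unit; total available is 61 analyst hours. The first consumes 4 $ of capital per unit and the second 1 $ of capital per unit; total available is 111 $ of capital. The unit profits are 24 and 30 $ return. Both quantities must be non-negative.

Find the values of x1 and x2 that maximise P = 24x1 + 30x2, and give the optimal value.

Vertices and P = 24x1 + 30x2:
  (0, 0) → P = 0
  (0, 23/2) → P = 345
  (61/9, 0) → P = 488/3
  (2, 43/4) → P = 741/2

The binding constraints are 3x1 + 8x2 = 92 and 9x1 + 4x2 = 61.
Solving simultaneously gives x1 = 2, x2 = 43/4.

x1 = 2, x2 = 43/4, maximum P = 741/2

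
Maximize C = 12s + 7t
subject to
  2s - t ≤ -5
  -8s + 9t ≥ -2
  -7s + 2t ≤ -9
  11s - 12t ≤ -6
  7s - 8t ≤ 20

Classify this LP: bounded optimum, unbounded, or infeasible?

From the feasible point (19/3, 53/3), moving in the direction (1, 2) keeps every constraint satisfied while C increases without bound.

unbounded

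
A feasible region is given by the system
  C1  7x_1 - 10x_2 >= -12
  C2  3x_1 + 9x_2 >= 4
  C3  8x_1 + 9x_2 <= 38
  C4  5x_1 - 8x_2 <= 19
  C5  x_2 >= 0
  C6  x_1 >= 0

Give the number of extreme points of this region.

The feasible vertices (each the meet of two boundaries and inside every other half-plane) are:
  (272/143, 362/143)
  (0, 6/5)
  (4/3, 0)
  (0, 4/9)
  (475/109, 38/109)
  (19/5, 0)

6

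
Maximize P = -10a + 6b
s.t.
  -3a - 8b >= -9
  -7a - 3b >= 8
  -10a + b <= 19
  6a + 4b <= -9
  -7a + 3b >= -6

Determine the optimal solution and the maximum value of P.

a = -85/46, b = 12/23, maximum P = 497/23

The optimum lies where -10a + b = 19 and 6a + 4b = -9.
Solving simultaneously gives a = -85/46, b = 12/23.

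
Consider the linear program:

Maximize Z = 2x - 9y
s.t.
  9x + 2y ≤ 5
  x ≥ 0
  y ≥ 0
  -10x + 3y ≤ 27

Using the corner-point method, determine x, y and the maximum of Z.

x = 5/9, y = 0, maximum Z = 10/9

Corner points and Z = 2x - 9y:
  (0, 5/2) → Z = -45/2
  (5/9, 0) → Z = 10/9
  (0, 0) → Z = 0

The optimum lies where 9x + 2y = 5 and y = 0.
Solving simultaneously gives x = 5/9, y = 0.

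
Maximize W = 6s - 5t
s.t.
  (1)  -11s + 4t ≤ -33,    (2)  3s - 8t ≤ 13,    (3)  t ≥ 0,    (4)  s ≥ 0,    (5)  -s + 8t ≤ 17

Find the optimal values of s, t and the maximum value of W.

Corner points and W = 6s - 5t:
  (3, 0) → W = 18
  (83/21, 55/21) → W = 223/21
  (13/3, 0) → W = 26
  (15, 4) → W = 70

s = 15, t = 4, maximum W = 70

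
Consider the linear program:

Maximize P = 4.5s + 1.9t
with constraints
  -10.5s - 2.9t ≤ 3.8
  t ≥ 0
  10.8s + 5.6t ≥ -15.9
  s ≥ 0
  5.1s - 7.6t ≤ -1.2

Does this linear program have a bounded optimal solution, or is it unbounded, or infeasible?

unbounded

From the feasible point (0, 3/19), moving in the direction (0, 1) keeps every constraint satisfied while P increases without bound.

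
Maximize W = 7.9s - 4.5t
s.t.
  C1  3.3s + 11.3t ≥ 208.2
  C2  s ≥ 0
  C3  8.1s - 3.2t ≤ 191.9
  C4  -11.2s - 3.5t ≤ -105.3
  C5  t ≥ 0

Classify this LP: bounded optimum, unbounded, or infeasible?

bounded optimum

Feasible corners and W = 7.9s - 4.5t:
  (283471/10209, 35105/3403) → W = 8827517/51045
  (46119/11501, 198435/11501) → W = -2643087/57505
  (0, 1053/35) → W = -9477/70
The feasible region has finitely many vertices and no improving ray; the maximum is 8827517/51045 at (283471/10209, 35105/3403).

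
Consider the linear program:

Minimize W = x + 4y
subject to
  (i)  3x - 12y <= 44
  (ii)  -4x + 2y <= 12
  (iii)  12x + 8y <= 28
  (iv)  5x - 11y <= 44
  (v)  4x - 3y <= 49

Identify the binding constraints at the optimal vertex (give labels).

Corner points and W = x + 4y:
  (-116/21, -106/21) → W = -180/7
  (44/27, -88/27) → W = -308/27
  (-5/7, 32/7) → W = 123/7
  (165/43, -97/43) → W = -223/43

The minimum is at (-116/21, -106/21). Substituting into each constraint, equality holds for (i) and (ii); the remaining constraints have slack.

(i) and (ii)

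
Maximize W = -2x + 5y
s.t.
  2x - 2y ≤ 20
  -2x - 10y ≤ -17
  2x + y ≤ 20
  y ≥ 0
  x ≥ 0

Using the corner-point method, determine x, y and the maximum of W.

x = 0, y = 20, maximum W = 100

Extreme points and W = -2x + 5y:
  (10, 0) → W = -20
  (17/2, 0) → W = -17
  (0, 17/10) → W = 17/2
  (0, 20) → W = 100

The optimum lies where 2x + y = 20 and x = 0.
Solving simultaneously gives x = 0, y = 20.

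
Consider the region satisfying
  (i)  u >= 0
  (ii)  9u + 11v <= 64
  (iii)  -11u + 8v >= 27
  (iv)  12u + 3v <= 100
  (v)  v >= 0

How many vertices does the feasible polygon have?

Pairwise boundary intersections that survive every other constraint:
  (0, 64/11)
  (0, 27/8)
  (215/193, 947/193)

3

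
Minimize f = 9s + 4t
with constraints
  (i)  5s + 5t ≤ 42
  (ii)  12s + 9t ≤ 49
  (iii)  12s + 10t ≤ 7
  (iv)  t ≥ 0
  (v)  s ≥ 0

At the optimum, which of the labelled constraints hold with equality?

(iv) and (v)

Corner points and f = 9s + 4t:
  (7/12, 0) → f = 21/4
  (0, 7/10) → f = 14/5
  (0, 0) → f = 0

The minimum is at (0, 0). Substituting into each constraint, equality holds for (iv) and (v); the remaining constraints have slack.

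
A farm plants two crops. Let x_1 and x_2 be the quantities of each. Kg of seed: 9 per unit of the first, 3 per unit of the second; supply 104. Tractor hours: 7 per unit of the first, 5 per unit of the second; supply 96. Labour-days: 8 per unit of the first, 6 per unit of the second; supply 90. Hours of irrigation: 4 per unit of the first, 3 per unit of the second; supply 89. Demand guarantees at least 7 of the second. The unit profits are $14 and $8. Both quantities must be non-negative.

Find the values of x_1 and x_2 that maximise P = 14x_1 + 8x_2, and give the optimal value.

x_1 = 6, x_2 = 7, maximum P = 140

Feasible corners and P = 14x_1 + 8x_2:
  (0, 15) → P = 120
  (0, 7) → P = 56
  (6, 7) → P = 140

The binding constraints are 8x_1 + 6x_2 = 90 and x_2 = 7.
Solving simultaneously gives x_1 = 6, x_2 = 7.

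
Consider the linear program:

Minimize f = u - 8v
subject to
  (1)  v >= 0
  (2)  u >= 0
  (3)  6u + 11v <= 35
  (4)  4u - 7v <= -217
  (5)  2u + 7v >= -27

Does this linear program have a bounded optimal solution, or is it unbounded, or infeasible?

infeasible

The boundaries v = 0 and u = 0 meet at (0, 0), but that point violates 4u - 7v ≤ -217. Every candidate vertex is excluded by some other constraint, so the feasible region is empty.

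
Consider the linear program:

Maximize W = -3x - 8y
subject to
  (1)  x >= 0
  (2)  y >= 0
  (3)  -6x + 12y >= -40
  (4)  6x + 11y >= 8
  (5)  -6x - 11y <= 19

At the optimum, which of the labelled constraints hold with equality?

(2) and (4)

Vertices and W = -3x - 8y:
  (0, 8/11) → W = -64/11
  (20/3, 0) → W = -20
  (4/3, 0) → W = -4
The feasible region is unbounded (it extends along (0, 1), (2, 1)), but W strictly decreases along every unbounded feasible direction, so there is no improving ray and the maximum is attained at a vertex.

The maximum is at (4/3, 0). Substituting into each constraint, equality holds for (2) and (4); the remaining constraints have slack.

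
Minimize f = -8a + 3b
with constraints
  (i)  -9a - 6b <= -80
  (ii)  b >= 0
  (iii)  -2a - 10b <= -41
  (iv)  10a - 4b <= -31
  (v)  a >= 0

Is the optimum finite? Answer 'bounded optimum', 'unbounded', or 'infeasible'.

From the feasible point (67/48, 1079/96), moving in the direction (4, 10) keeps every constraint satisfied while f decreases without bound.

unbounded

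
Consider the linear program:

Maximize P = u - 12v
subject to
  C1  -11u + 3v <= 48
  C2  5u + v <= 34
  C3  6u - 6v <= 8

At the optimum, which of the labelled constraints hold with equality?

Corner points and P = u - 12v:
  (27/13, 307/13) → P = -3657/13
  (-13/2, -47/6) → P = 175/2
  (53/9, 41/9) → P = -439/9

The maximum is at (-13/2, -47/6). Substituting into each constraint, equality holds for C1 and C3; the remaining constraints have slack.

C1 and C3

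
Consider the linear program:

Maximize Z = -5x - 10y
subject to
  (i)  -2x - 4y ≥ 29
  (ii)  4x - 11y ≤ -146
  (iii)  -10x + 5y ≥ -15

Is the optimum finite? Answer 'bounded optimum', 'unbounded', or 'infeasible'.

From the feasible point (-903/38, 88/19), moving in the direction (-11, -4) keeps every constraint satisfied while Z increases without bound.

unbounded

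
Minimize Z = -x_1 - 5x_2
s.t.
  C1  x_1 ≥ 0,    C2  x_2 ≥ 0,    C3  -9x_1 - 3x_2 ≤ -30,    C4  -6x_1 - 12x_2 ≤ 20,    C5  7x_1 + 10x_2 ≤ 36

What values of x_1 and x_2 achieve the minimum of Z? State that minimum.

Feasible corners and Z = -x_1 - 5x_2:
  (10/3, 0) → Z = -10/3
  (36/7, 0) → Z = -36/7
  (64/23, 38/23) → Z = -254/23

The optimum lies where -9x_1 - 3x_2 = -30 and 7x_1 + 10x_2 = 36.
Solving simultaneously gives x_1 = 64/23, x_2 = 38/23.

x_1 = 64/23, x_2 = 38/23, minimum Z = -254/23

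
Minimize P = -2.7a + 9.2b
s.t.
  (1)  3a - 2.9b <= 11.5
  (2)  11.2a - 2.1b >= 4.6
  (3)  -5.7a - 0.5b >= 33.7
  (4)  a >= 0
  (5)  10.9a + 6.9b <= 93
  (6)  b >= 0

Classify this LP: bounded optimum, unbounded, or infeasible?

infeasible

The boundaries 3a - 2.9b = 11.5 and 10.9a + 6.9b = 93 meet at (34905/5231, 15365/5231), but that point violates -5.7a - 0.5b ≥ 33.7. Every candidate vertex is excluded by some other constraint, so the feasible region is empty.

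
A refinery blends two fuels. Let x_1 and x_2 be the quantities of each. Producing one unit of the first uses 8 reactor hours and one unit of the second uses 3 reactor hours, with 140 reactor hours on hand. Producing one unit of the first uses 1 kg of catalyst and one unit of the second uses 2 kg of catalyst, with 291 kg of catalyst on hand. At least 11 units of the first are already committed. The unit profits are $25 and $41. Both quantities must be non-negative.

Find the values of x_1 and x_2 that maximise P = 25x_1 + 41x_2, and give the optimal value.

Extreme points and P = 25x_1 + 41x_2:
  (35/2, 0) → P = 875/2
  (11, 0) → P = 275
  (11, 52/3) → P = 2957/3

The optimum lies where 8x_1 + 3x_2 = 140 and x_1 = 11.
Solving simultaneously gives x_1 = 11, x_2 = 52/3.

x_1 = 11, x_2 = 52/3, maximum P = 2957/3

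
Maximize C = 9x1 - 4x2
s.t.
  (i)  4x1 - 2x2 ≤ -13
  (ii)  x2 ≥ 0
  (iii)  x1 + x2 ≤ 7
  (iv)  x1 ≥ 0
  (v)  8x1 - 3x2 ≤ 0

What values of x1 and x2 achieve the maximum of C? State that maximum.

x1 = 1/6, x2 = 41/6, maximum C = -155/6

Vertices and C = 9x1 - 4x2:
  (1/6, 41/6) → C = -155/6
  (0, 13/2) → C = -26
  (0, 7) → C = -28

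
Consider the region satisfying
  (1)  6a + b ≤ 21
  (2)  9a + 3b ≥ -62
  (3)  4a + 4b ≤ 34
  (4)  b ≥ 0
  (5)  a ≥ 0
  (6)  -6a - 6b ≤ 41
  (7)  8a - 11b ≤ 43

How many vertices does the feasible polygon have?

Intersecting each pair of boundary lines and keeping only the points that satisfy every inequality leaves:
  (5/2, 6)
  (7/2, 0)
  (0, 17/2)
  (0, 0)

4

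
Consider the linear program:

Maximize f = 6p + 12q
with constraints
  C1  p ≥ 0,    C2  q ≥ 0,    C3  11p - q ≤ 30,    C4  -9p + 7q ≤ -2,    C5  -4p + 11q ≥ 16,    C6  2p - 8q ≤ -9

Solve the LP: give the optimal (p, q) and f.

Feasible corners and f = 6p + 12q:
  (52/17, 62/17) → f = 1056/17
  (346/117, 296/117) → f = 1876/39
  (134/71, 152/71) → f = 2628/71

The binding constraints are 11p - q = 30 and -9p + 7q = -2.
Solving simultaneously gives p = 52/17, q = 62/17.

p = 52/17, q = 62/17, maximum f = 1056/17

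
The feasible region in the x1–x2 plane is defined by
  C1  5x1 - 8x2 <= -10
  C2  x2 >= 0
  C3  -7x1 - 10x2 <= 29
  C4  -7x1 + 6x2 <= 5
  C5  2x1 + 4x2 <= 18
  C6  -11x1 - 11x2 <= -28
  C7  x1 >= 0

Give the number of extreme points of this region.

Of the 21 pairwise boundary intersections, those satisfying every inequality are:
  (26/9, 55/18)
  (114/143, 250/143)
  (11/5, 17/5)
  (113/143, 251/143)

4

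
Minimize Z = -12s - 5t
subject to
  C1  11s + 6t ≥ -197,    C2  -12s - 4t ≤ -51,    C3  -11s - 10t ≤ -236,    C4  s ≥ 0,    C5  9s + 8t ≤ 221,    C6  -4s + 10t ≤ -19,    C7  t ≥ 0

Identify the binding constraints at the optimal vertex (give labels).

Feasible corners and Z = -12s - 5t:
  (17, 49/10) → Z = -457/2
  (236/11, 0) → Z = -2832/11
  (1181/61, 713/122) → Z = -31909/122
  (221/9, 0) → Z = -884/3

The minimum is at (221/9, 0). Substituting into each constraint, equality holds for C5 and C7; the remaining constraints have slack.

C5 and C7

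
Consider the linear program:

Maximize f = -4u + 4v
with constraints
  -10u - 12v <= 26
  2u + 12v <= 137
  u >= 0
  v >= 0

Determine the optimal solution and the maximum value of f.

u = 0, v = 137/12, maximum f = 137/3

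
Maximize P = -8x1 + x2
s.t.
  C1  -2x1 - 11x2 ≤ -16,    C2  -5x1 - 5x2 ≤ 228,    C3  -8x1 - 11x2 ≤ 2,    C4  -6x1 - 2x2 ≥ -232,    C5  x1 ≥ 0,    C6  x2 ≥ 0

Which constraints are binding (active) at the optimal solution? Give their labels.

Feasible corners and P = -8x1 + x2:
  (0, 16/11) → P = 16/11
  (8, 0) → P = -64
  (0, 116) → P = 116
  (116/3, 0) → P = -928/3

The maximum is at (0, 116). Substituting into each constraint, equality holds for C4 and C5; the remaining constraints have slack.

C4 and C5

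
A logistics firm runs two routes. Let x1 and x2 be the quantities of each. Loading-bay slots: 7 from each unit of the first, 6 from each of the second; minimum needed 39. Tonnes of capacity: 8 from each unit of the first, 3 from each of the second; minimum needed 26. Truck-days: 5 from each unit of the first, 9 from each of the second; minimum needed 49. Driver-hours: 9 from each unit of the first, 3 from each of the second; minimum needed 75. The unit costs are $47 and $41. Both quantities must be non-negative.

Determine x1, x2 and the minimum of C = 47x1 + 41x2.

x1 = 8, x2 = 1, minimum C = 417

Corner points and C = 47x1 + 41x2:
  (0, 25) → C = 1025
  (49/5, 0) → C = 2303/5
  (8, 1) → C = 417
The feasible region is unbounded (it extends along (0, 1), (1, 0)), but C strictly increases along every unbounded feasible direction, so there is no improving ray and the minimum is attained at a vertex.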